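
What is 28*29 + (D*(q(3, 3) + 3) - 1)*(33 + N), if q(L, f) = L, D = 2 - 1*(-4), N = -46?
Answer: 357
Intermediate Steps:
D = 6 (D = 2 + 4 = 6)
28*29 + (D*(q(3, 3) + 3) - 1)*(33 + N) = 28*29 + (6*(3 + 3) - 1)*(33 - 46) = 812 + (6*6 - 1)*(-13) = 812 + (36 - 1)*(-13) = 812 + 35*(-13) = 812 - 455 = 357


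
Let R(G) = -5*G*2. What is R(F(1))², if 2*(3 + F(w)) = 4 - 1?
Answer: 225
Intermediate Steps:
F(w) = -3/2 (F(w) = -3 + (4 - 1)/2 = -3 + (½)*3 = -3 + 3/2 = -3/2)
R(G) = -10*G
R(F(1))² = (-10*(-3/2))² = 15² = 225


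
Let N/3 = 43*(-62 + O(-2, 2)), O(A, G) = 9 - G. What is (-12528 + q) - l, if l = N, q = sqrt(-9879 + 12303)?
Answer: -5433 + 2*sqrt(606) ≈ -5383.8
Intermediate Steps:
q = 2*sqrt(606) (q = sqrt(2424) = 2*sqrt(606) ≈ 49.234)
N = -7095 (N = 3*(43*(-62 + (9 - 1*2))) = 3*(43*(-62 + (9 - 2))) = 3*(43*(-62 + 7)) = 3*(43*(-55)) = 3*(-2365) = -7095)
l = -7095
(-12528 + q) - l = (-12528 + 2*sqrt(606)) - 1*(-7095) = (-12528 + 2*sqrt(606)) + 7095 = -5433 + 2*sqrt(606)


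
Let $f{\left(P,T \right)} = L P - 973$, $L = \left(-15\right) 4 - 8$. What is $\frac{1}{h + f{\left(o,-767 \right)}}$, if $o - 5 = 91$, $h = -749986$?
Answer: $- \frac{1}{757487} \approx -1.3202 \cdot 10^{-6}$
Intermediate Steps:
$o = 96$ ($o = 5 + 91 = 96$)
$L = -68$ ($L = -60 - 8 = -68$)
$f{\left(P,T \right)} = -973 - 68 P$ ($f{\left(P,T \right)} = - 68 P - 973 = -973 - 68 P$)
$\frac{1}{h + f{\left(o,-767 \right)}} = \frac{1}{-749986 - 7501} = \frac{1}{-757487} = - \frac{1}{757487}$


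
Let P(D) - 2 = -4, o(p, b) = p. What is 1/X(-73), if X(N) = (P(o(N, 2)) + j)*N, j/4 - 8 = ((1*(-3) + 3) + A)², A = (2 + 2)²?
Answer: -1/76942 ≈ -1.2997e-5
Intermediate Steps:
A = 16 (A = 4² = 16)
j = 1056 (j = 32 + 4*((1*(-3) + 3) + 16)² = 32 + 4*((-3 + 3) + 16)² = 32 + 4*(0 + 16)² = 32 + 4*16² = 32 + 4*256 = 32 + 1024 = 1056)
P(D) = -2 (P(D) = 2 - 4 = -2)
X(N) = 1054*N (X(N) = (-2 + 1056)*N = 1054*N)
1/X(-73) = 1/(1054*(-73)) = 1/(-76942) = -1/76942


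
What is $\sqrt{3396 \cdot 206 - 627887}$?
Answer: $\sqrt{71689} \approx 267.75$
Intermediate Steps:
$\sqrt{3396 \cdot 206 - 627887} = \sqrt{699576 - 627887} = \sqrt{71689}$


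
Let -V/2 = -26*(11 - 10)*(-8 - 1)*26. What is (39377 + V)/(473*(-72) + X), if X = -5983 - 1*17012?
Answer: -27209/57051 ≈ -0.47692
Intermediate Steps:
X = -22995 (X = -5983 - 17012 = -22995)
V = -12168 (V = -2*(-26*(11 - 10)*(-8 - 1))*26 = -2*(-26*(-9))*26 = -468*26 = -2*6084 = -12168)
(39377 + V)/(473*(-72) + X) = (39377 - 12168)/(473*(-72) - 22995) = 27209/(-34056 - 22995) = 27209/(-57051) = 27209*(-1/57051) = -27209/57051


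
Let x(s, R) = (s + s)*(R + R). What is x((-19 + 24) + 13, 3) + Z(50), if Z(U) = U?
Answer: 266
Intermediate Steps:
x(s, R) = 4*R*s (x(s, R) = (2*s)*(2*R) = 4*R*s)
x((-19 + 24) + 13, 3) + Z(50) = 4*3*((-19 + 24) + 13) + 50 = 4*3*(5 + 13) + 50 = 4*3*18 + 50 = 216 + 50 = 266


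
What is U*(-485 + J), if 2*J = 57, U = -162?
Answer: 73953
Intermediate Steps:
J = 57/2 (J = (½)*57 = 57/2 ≈ 28.500)
U*(-485 + J) = -162*(-485 + 57/2) = -162*(-913/2) = 73953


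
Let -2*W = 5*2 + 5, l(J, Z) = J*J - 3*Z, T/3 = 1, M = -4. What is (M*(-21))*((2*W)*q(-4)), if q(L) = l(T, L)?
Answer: -26460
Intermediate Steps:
T = 3 (T = 3*1 = 3)
l(J, Z) = J² - 3*Z
q(L) = 9 - 3*L (q(L) = 3² - 3*L = 9 - 3*L)
W = -15/2 (W = -(5*2 + 5)/2 = -(10 + 5)/2 = -½*15 = -15/2 ≈ -7.5000)
(M*(-21))*((2*W)*q(-4)) = (-4*(-21))*((2*(-15/2))*(9 - 3*(-4))) = 84*(-15*(9 + 12)) = 84*(-15*21) = 84*(-315) = -26460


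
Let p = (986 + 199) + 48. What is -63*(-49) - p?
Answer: 1854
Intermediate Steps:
p = 1233 (p = 1185 + 48 = 1233)
-63*(-49) - p = -63*(-49) - 1*1233 = 3087 - 1233 = 1854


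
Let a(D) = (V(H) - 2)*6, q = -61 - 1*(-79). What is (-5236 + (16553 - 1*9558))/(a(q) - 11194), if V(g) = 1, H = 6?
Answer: -1759/11200 ≈ -0.15705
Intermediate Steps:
q = 18 (q = -61 + 79 = 18)
a(D) = -6 (a(D) = (1 - 2)*6 = -1*6 = -6)
(-5236 + (16553 - 1*9558))/(a(q) - 11194) = (-5236 + (16553 - 1*9558))/(-6 - 11194) = (-5236 + (16553 - 9558))/(-11200) = (-5236 + 6995)*(-1/11200) = 1759*(-1/11200) = -1759/11200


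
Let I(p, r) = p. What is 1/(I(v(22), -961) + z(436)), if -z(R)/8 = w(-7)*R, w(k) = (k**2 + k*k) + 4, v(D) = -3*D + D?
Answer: -1/355820 ≈ -2.8104e-6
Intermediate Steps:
v(D) = -2*D
w(k) = 4 + 2*k**2 (w(k) = (k**2 + k**2) + 4 = 2*k**2 + 4 = 4 + 2*k**2)
z(R) = -816*R (z(R) = -8*(4 + 2*(-7)**2)*R = -8*(4 + 2*49)*R = -8*(4 + 98)*R = -816*R)
1/(I(v(22), -961) + z(436)) = 1/(-2*22 - 816*436) = 1/(-44 - 355776) = 1/(-355820) = -1/355820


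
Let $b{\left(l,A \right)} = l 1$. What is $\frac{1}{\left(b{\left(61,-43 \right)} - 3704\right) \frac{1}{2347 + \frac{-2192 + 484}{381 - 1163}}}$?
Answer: $- \frac{918531}{1424413} \approx -0.64485$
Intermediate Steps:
$b{\left(l,A \right)} = l$
$\frac{1}{\left(b{\left(61,-43 \right)} - 3704\right) \frac{1}{2347 + \frac{-2192 + 484}{381 - 1163}}} = \frac{1}{\left(61 - 3704\right) \frac{1}{2347 + \frac{-2192 + 484}{381 - 1163}}} = \frac{1}{\left(-3643\right) \frac{1}{2347 - \frac{1708}{-782}}} = \frac{1}{\left(-3643\right) \frac{1}{2347 - - \frac{854}{391}}} = \frac{1}{\left(-3643\right) \frac{1}{2347 + \frac{854}{391}}} = \frac{1}{\left(-3643\right) \frac{1}{\frac{918531}{391}}} = \frac{1}{\left(-3643\right) \frac{391}{918531}} = \frac{1}{- \frac{1424413}{918531}} = - \frac{918531}{1424413}$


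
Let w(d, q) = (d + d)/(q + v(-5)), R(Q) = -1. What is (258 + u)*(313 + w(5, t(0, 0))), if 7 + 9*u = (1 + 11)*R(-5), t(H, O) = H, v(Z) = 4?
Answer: 1453193/18 ≈ 80733.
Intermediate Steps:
w(d, q) = 2*d/(4 + q) (w(d, q) = (d + d)/(q + 4) = (2*d)/(4 + q) = 2*d/(4 + q))
u = -19/9 (u = -7/9 + ((1 + 11)*(-1))/9 = -7/9 + (12*(-1))/9 = -7/9 + (⅑)*(-12) = -7/9 - 4/3 = -19/9 ≈ -2.1111)
(258 + u)*(313 + w(5, t(0, 0))) = (258 - 19/9)*(313 + 2*5/(4 + 0)) = 2303*(313 + 2*5/4)/9 = 2303*(313 + 2*5*(¼))/9 = 2303*(313 + 5/2)/9 = (2303/9)*(631/2) = 1453193/18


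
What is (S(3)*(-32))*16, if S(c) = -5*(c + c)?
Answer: 15360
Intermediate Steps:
S(c) = -10*c
(S(3)*(-32))*16 = (-10*3*(-32))*16 = -30*(-32)*16 = 960*16 = 15360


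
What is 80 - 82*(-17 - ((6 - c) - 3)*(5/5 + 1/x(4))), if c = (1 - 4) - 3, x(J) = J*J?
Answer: 18065/8 ≈ 2258.1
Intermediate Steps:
x(J) = J²
c = -6 (c = -3 - 3 = -6)
80 - 82*(-17 - ((6 - c) - 3)*(5/5 + 1/x(4))) = 80 - 82*(-17 - ((6 - 1*(-6)) - 3)*(5/5 + 1/4²)) = 80 - 82*(-17 - ((6 + 6) - 3)*(5*(⅕) + 1/16)) = 80 - 82*(-17 - (12 - 3)*(1 + 1*(1/16))) = 80 - 82*(-17 - 9*(1 + 1/16)) = 80 - 82*(-17 - 9*17/16) = 80 - 82*(-17 - 1*153/16) = 80 - 82*(-17 - 153/16) = 80 - 82*(-425/16) = 80 + 17425/8 = 18065/8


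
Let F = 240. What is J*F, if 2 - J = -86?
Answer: 21120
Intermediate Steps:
J = 88 (J = 2 - 1*(-86) = 2 + 86 = 88)
J*F = 88*240 = 21120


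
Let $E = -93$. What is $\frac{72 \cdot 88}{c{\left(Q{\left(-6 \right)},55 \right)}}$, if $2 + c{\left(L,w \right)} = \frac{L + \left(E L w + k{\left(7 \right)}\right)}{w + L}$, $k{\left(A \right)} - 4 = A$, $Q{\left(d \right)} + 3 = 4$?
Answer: $- \frac{50688}{745} \approx -68.038$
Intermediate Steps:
$Q{\left(d \right)} = 1$ ($Q{\left(d \right)} = -3 + 4 = 1$)
$k{\left(A \right)} = 4 + A$
$c{\left(L,w \right)} = -2 + \frac{11 + L - 93 L w}{L + w}$ ($c{\left(L,w \right)} = -2 + \frac{L + \left(- 93 L w + \left(4 + 7\right)\right)}{w + L} = -2 + \frac{L - \left(-11 + 93 L w\right)}{L + w} = -2 + \frac{11 + L - 93 L w}{L + w}$)
$\frac{72 \cdot 88}{c{\left(Q{\left(-6 \right)},55 \right)}} = \frac{72 \cdot 88}{\frac{1}{1 + 55} \left(11 - 1 - 110 - 93 \cdot 55\right)} = \frac{6336}{\frac{1}{56} \left(11 - 1 - 110 - 5115\right)} = \frac{6336}{\frac{1}{56} \left(-5215\right)} = \frac{6336}{- \frac{745}{8}} = 6336 \left(- \frac{8}{745}\right) = - \frac{50688}{745}$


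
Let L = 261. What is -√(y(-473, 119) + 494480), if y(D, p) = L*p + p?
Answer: -√525658 ≈ -725.02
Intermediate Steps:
y(D, p) = 262*p (y(D, p) = 261*p + p = 262*p)
-√(y(-473, 119) + 494480) = -√(262*119 + 494480) = -√(31178 + 494480) = -√525658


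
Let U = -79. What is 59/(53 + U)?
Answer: -59/26 ≈ -2.2692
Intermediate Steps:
59/(53 + U) = 59/(53 - 79) = 59/(-26) = 59*(-1/26) = -59/26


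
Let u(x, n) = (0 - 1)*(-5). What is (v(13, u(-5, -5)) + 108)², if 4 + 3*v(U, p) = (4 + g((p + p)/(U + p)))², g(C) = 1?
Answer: 13225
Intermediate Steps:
u(x, n) = 5 (u(x, n) = -1*(-5) = 5)
v(U, p) = 7 (v(U, p) = -4/3 + (4 + 1)²/3 = -4/3 + (⅓)*5² = -4/3 + (⅓)*25 = -4/3 + 25/3 = 7)
(v(13, u(-5, -5)) + 108)² = (7 + 108)² = 115² = 13225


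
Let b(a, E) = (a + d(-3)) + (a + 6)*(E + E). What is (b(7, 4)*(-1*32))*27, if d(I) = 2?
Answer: -97632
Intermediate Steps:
b(a, E) = 2 + a + 2*E*(6 + a) (b(a, E) = (a + 2) + (a + 6)*(E + E) = (2 + a) + (6 + a)*(2*E) = (2 + a) + 2*E*(6 + a) = 2 + a + 2*E*(6 + a))
(b(7, 4)*(-1*32))*27 = ((2 + 7 + 12*4 + 2*4*7)*(-1*32))*27 = ((2 + 7 + 48 + 56)*(-32))*27 = (113*(-32))*27 = -3616*27 = -97632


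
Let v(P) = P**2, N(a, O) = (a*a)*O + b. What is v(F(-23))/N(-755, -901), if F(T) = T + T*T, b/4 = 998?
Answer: -256036/513588533 ≈ -0.00049852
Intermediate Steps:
b = 3992 (b = 4*998 = 3992)
N(a, O) = 3992 + O*a**2 (N(a, O) = (a*a)*O + 3992 = a**2*O + 3992 = O*a**2 + 3992 = 3992 + O*a**2)
F(T) = T + T**2
v(F(-23))/N(-755, -901) = (-23*(1 - 23))**2/(3992 - 901*(-755)**2) = (-23*(-22))**2/(3992 - 901*570025) = 506**2/(3992 - 513592525) = 256036/(-513588533) = 256036*(-1/513588533) = -256036/513588533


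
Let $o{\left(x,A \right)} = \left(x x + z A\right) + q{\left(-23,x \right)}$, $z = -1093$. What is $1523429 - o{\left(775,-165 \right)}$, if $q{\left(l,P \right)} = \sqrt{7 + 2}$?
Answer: $742456$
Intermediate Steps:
$q{\left(l,P \right)} = 3$ ($q{\left(l,P \right)} = \sqrt{9} = 3$)
$o{\left(x,A \right)} = 3 + x^{2} - 1093 A$ ($o{\left(x,A \right)} = \left(x x - 1093 A\right) + 3 = \left(x^{2} - 1093 A\right) + 3 = 3 + x^{2} - 1093 A$)
$1523429 - o{\left(775,-165 \right)} = 1523429 - \left(3 + 775^{2} - -180345\right) = 1523429 - \left(3 + 600625 + 180345\right) = 1523429 - 780973 = 742456$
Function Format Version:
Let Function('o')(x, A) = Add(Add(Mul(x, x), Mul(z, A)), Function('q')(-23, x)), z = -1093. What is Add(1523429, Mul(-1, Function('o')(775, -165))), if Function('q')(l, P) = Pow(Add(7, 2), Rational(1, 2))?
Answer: 742456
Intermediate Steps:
Function('q')(l, P) = 3 (Function('q')(l, P) = Pow(9, Rational(1, 2)) = 3)
Function('o')(x, A) = Add(3, Pow(x, 2), Mul(-1093, A)) (Function('o')(x, A) = Add(Add(Mul(x, x), Mul(-1093, A)), 3) = Add(Add(Pow(x, 2), Mul(-1093, A)), 3) = Add(3, Pow(x, 2), Mul(-1093, A)))
Add(1523429, Mul(-1, Function('o')(775, -165))) = Add(1523429, Mul(-1, Add(3, Pow(775, 2), Mul(-1093, -165)))) = Add(1523429, Mul(-1, Add(3, 600625, 180345))) = Add(1523429, Mul(-1, 780973)) = Add(1523429, -780973) = 742456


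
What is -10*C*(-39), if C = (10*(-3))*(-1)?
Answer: 11700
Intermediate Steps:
C = 30 (C = -30*(-1) = 30)
-10*C*(-39) = -10*30*(-39) = -300*(-39) = 11700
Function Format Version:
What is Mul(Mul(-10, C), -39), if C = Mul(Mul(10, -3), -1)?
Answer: 11700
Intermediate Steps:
C = 30 (C = Mul(-30, -1) = 30)
Mul(Mul(-10, C), -39) = Mul(Mul(-10, 30), -39) = Mul(-300, -39) = 11700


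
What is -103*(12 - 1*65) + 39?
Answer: 5498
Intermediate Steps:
-103*(12 - 1*65) + 39 = -103*(12 - 65) + 39 = -103*(-53) + 39 = 5459 + 39 = 5498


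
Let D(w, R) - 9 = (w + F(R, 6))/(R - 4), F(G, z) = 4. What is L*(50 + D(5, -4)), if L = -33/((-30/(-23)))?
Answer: -117139/80 ≈ -1464.2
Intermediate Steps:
D(w, R) = 9 + (4 + w)/(-4 + R) (D(w, R) = 9 + (w + 4)/(R - 4) = 9 + (4 + w)/(-4 + R))
L = -253/10 (L = -33/((-30*(-1/23))) = -33/30/23 = -33*23/30 = -253/10 ≈ -25.300)
L*(50 + D(5, -4)) = -253*(50 + (-32 + 5 + 9*(-4))/(-4 - 4))/10 = -253*(50 + (-32 + 5 - 36)/(-8))/10 = -253*(50 - ⅛*(-63))/10 = -253*(50 + 63/8)/10 = -253/10*463/8 = -117139/80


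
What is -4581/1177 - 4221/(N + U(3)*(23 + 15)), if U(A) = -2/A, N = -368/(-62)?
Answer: 41251887/193028 ≈ 213.71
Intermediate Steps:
N = 184/31 (N = -368*(-1/62) = 184/31 ≈ 5.9355)
-4581/1177 - 4221/(N + U(3)*(23 + 15)) = -4581/1177 - 4221/(184/31 + (-2/3)*(23 + 15)) = -4581*1/1177 - 4221/(184/31 - 2*1/3*38) = -4581/1177 - 4221/(184/31 - 2/3*38) = -4581/1177 - 4221/(184/31 - 76/3) = -4581/1177 - 4221/(-1804/93) = -4581/1177 - 4221*(-93/1804) = -4581/1177 + 392553/1804 = 41251887/193028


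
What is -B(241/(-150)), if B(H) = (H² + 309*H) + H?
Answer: 11148419/22500 ≈ 495.49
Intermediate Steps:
B(H) = H² + 310*H
-B(241/(-150)) = -241/(-150)*(310 + 241/(-150)) = -241*(-1/150)*(310 + 241*(-1/150)) = -(-241)*(310 - 241/150)/150 = -(-241)*46259/(150*150) = -1*(-11148419/22500) = 11148419/22500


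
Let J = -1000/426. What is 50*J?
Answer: -25000/213 ≈ -117.37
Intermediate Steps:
J = -500/213 (J = -1000*1/426 = -500/213 ≈ -2.3474)
50*J = 50*(-500/213) = -25000/213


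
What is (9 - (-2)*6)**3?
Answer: 9261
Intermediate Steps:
(9 - (-2)*6)**3 = (9 - 1*(-12))**3 = (9 + 12)**3 = 21**3 = 9261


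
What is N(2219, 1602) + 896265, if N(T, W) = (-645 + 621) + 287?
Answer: 896528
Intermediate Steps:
N(T, W) = 263 (N(T, W) = -24 + 287 = 263)
N(2219, 1602) + 896265 = 263 + 896265 = 896528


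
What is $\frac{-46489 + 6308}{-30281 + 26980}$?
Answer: $\frac{40181}{3301} \approx 12.172$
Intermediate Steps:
$\frac{-46489 + 6308}{-30281 + 26980} = - \frac{40181}{-3301} = \left(-40181\right) \left(- \frac{1}{3301}\right) = \frac{40181}{3301}$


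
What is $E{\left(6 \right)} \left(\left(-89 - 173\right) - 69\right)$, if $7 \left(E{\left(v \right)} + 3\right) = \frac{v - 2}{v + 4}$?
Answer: $\frac{34093}{35} \approx 974.09$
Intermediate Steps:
$E{\left(v \right)} = -3 + \frac{-2 + v}{7 \left(4 + v\right)}$ ($E{\left(v \right)} = -3 + \frac{\left(v - 2\right) \frac{1}{v + 4}}{7} = -3 + \frac{\left(-2 + v\right) \frac{1}{4 + v}}{7} = -3 + \frac{\frac{1}{4 + v} \left(-2 + v\right)}{7} = -3 + \frac{-2 + v}{7 \left(4 + v\right)}$)
$E{\left(6 \right)} \left(\left(-89 - 173\right) - 69\right) = \frac{2 \left(-43 - 60\right)}{7 \left(4 + 6\right)} \left(\left(-89 - 173\right) - 69\right) = \frac{2 \left(-43 - 60\right)}{7 \cdot 10} \left(-262 - 69\right) = \frac{2}{7} \cdot \frac{1}{10} \left(-103\right) \left(-331\right) = \left(- \frac{103}{35}\right) \left(-331\right) = \frac{34093}{35}$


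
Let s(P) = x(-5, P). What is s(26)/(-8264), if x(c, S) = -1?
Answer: 1/8264 ≈ 0.00012101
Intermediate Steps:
s(P) = -1
s(26)/(-8264) = -1/(-8264) = -1*(-1/8264) = 1/8264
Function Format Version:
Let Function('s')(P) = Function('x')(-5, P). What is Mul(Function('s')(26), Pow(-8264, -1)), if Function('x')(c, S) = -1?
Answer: Rational(1, 8264) ≈ 0.00012101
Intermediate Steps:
Function('s')(P) = -1
Mul(Function('s')(26), Pow(-8264, -1)) = Mul(-1, Pow(-8264, -1)) = Mul(-1, Rational(-1, 8264)) = Rational(1, 8264)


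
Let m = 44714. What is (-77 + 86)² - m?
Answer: -44633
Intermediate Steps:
(-77 + 86)² - m = (-77 + 86)² - 1*44714 = 9² - 44714 = 81 - 44714 = -44633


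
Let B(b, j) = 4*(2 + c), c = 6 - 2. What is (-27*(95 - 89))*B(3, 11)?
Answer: -3888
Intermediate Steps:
c = 4
B(b, j) = 24 (B(b, j) = 4*(2 + 4) = 4*6 = 24)
(-27*(95 - 89))*B(3, 11) = -27*(95 - 89)*24 = -27*6*24 = -162*24 = -3888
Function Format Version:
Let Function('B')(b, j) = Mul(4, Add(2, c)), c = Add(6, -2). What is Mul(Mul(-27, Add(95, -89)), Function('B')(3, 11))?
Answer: -3888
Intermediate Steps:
c = 4
Function('B')(b, j) = 24 (Function('B')(b, j) = Mul(4, Add(2, 4)) = Mul(4, 6) = 24)
Mul(Mul(-27, Add(95, -89)), Function('B')(3, 11)) = Mul(Mul(-27, Add(95, -89)), 24) = Mul(Mul(-27, 6), 24) = Mul(-162, 24) = -3888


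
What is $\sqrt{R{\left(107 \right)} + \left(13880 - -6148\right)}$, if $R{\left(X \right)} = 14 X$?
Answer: $\sqrt{21526} \approx 146.72$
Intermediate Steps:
$\sqrt{R{\left(107 \right)} + \left(13880 - -6148\right)} = \sqrt{14 \cdot 107 + \left(13880 - -6148\right)} = \sqrt{1498 + \left(13880 + 6148\right)} = \sqrt{1498 + 20028} = \sqrt{21526}$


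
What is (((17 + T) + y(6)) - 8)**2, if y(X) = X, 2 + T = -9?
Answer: 16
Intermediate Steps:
T = -11 (T = -2 - 9 = -11)
(((17 + T) + y(6)) - 8)**2 = (((17 - 11) + 6) - 8)**2 = ((6 + 6) - 8)**2 = (12 - 8)**2 = 4**2 = 16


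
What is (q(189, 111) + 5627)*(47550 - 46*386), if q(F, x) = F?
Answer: 173281904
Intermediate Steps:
(q(189, 111) + 5627)*(47550 - 46*386) = (189 + 5627)*(47550 - 46*386) = 5816*(47550 - 17756) = 5816*29794 = 173281904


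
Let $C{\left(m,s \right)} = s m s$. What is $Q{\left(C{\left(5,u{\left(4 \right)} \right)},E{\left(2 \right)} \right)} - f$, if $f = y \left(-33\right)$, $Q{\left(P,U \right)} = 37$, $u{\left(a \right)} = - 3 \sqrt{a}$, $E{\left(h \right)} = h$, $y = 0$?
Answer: $37$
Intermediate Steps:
$C{\left(m,s \right)} = m s^{2}$ ($C{\left(m,s \right)} = m s s = m s^{2}$)
$f = 0$ ($f = 0 \left(-33\right) = 0$)
$Q{\left(C{\left(5,u{\left(4 \right)} \right)},E{\left(2 \right)} \right)} - f = 37 - 0 = 37 + 0 = 37$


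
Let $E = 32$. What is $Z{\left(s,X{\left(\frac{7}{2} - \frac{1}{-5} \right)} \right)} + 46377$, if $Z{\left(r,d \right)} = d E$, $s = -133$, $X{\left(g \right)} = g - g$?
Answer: $46377$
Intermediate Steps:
$X{\left(g \right)} = 0$
$Z{\left(r,d \right)} = 32 d$ ($Z{\left(r,d \right)} = d 32 = 32 d$)
$Z{\left(s,X{\left(\frac{7}{2} - \frac{1}{-5} \right)} \right)} + 46377 = 32 \cdot 0 + 46377 = 0 + 46377 = 46377$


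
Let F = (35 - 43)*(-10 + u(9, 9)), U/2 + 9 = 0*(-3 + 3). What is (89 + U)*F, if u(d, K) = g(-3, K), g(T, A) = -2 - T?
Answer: 5112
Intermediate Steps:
U = -18 (U = -18 + 2*(0*(-3 + 3)) = -18 + 2*(0*0) = -18 + 2*0 = -18 + 0 = -18)
u(d, K) = 1 (u(d, K) = -2 - 1*(-3) = -2 + 3 = 1)
F = 72 (F = (35 - 43)*(-10 + 1) = -8*(-9) = 72)
(89 + U)*F = (89 - 18)*72 = 71*72 = 5112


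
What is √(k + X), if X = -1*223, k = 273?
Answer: 5*√2 ≈ 7.0711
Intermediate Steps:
X = -223
√(k + X) = √(273 - 223) = √50 = 5*√2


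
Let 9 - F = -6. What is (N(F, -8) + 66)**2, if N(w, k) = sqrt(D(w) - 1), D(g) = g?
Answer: (66 + sqrt(14))**2 ≈ 4863.9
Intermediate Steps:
F = 15 (F = 9 - 1*(-6) = 9 + 6 = 15)
N(w, k) = sqrt(-1 + w) (N(w, k) = sqrt(w - 1) = sqrt(-1 + w))
(N(F, -8) + 66)**2 = (sqrt(-1 + 15) + 66)**2 = (sqrt(14) + 66)**2 = (66 + sqrt(14))**2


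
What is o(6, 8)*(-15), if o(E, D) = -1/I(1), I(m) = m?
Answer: 15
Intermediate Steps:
o(E, D) = -1 (o(E, D) = -1/1 = -1*1 = -1)
o(6, 8)*(-15) = -1*(-15) = 15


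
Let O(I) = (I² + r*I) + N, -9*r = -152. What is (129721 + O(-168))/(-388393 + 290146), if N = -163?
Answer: -464834/294741 ≈ -1.5771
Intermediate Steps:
r = 152/9 (r = -⅑*(-152) = 152/9 ≈ 16.889)
O(I) = -163 + I² + 152*I/9 (O(I) = (I² + 152*I/9) - 163 = -163 + I² + 152*I/9)
(129721 + O(-168))/(-388393 + 290146) = (129721 + (-163 + (-168)² + (152/9)*(-168)))/(-388393 + 290146) = (129721 + (-163 + 28224 - 8512/3))/(-98247) = (129721 + 75671/3)*(-1/98247) = (464834/3)*(-1/98247) = -464834/294741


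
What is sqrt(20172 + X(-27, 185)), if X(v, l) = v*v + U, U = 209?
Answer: sqrt(21110) ≈ 145.29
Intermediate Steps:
X(v, l) = 209 + v**2 (X(v, l) = v*v + 209 = v**2 + 209 = 209 + v**2)
sqrt(20172 + X(-27, 185)) = sqrt(20172 + (209 + (-27)**2)) = sqrt(20172 + (209 + 729)) = sqrt(20172 + 938) = sqrt(21110)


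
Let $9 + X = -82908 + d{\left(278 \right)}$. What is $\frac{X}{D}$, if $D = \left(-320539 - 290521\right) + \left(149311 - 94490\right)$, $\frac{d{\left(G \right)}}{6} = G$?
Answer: $\frac{27083}{185413} \approx 0.14607$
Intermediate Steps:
$d{\left(G \right)} = 6 G$
$X = -81249$ ($X = -9 + \left(-82908 + 6 \cdot 278\right) = -9 + \left(-82908 + 1668\right) = -9 - 81240 = -81249$)
$D = -556239$ ($D = -611060 + 54821 = -556239$)
$\frac{X}{D} = - \frac{81249}{-556239} = \left(-81249\right) \left(- \frac{1}{556239}\right) = \frac{27083}{185413}$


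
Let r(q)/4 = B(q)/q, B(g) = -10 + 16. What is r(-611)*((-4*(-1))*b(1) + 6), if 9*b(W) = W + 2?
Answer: -176/611 ≈ -0.28805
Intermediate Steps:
B(g) = 6
b(W) = 2/9 + W/9 (b(W) = (W + 2)/9 = (2 + W)/9 = 2/9 + W/9)
r(q) = 24/q (r(q) = 4*(6/q) = 24/q)
r(-611)*((-4*(-1))*b(1) + 6) = (24/(-611))*((-4*(-1))*(2/9 + (⅑)*1) + 6) = (24*(-1/611))*(4*(2/9 + ⅑) + 6) = -24*(4*(⅓) + 6)/611 = -24*(4/3 + 6)/611 = -24/611*22/3 = -176/611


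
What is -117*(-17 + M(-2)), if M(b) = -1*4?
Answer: 2457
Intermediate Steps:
M(b) = -4
-117*(-17 + M(-2)) = -117*(-17 - 4) = -117*(-21) = 2457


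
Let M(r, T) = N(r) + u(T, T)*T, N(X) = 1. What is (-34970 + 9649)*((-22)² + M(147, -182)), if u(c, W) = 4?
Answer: 6153003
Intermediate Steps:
M(r, T) = 1 + 4*T
(-34970 + 9649)*((-22)² + M(147, -182)) = (-34970 + 9649)*((-22)² + (1 + 4*(-182))) = -25321*(484 + (1 - 728)) = -25321*(484 - 727) = -25321*(-243) = 6153003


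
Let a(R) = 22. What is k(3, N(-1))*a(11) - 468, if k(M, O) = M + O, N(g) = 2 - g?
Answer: -336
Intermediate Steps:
k(3, N(-1))*a(11) - 468 = (3 + (2 - 1*(-1)))*22 - 468 = (3 + (2 + 1))*22 - 468 = (3 + 3)*22 - 468 = 6*22 - 468 = 132 - 468 = -336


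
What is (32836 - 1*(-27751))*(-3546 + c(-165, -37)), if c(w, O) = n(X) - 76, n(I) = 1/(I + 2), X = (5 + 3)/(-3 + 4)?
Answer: -2194400553/10 ≈ -2.1944e+8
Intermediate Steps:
X = 8 (X = 8/1 = 8*1 = 8)
n(I) = 1/(2 + I)
c(w, O) = -759/10 (c(w, O) = 1/(2 + 8) - 76 = 1/10 - 76 = ⅒ - 76 = -759/10)
(32836 - 1*(-27751))*(-3546 + c(-165, -37)) = (32836 - 1*(-27751))*(-3546 - 759/10) = (32836 + 27751)*(-36219/10) = 60587*(-36219/10) = -2194400553/10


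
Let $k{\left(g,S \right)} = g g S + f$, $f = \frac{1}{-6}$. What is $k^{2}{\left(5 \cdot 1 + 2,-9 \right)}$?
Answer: $\frac{7006609}{36} \approx 1.9463 \cdot 10^{5}$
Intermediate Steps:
$f = - \frac{1}{6} \approx -0.16667$
$k{\left(g,S \right)} = - \frac{1}{6} + S g^{2}$ ($k{\left(g,S \right)} = g g S - \frac{1}{6} = g^{2} S - \frac{1}{6} = S g^{2} - \frac{1}{6} = - \frac{1}{6} + S g^{2}$)
$k^{2}{\left(5 \cdot 1 + 2,-9 \right)} = \left(- \frac{1}{6} - 9 \left(5 \cdot 1 + 2\right)^{2}\right)^{2} = \left(- \frac{1}{6} - 9 \left(5 + 2\right)^{2}\right)^{2} = \left(- \frac{1}{6} - 9 \cdot 7^{2}\right)^{2} = \left(- \frac{1}{6} - 441\right)^{2} = \left(- \frac{2647}{6}\right)^{2} = \frac{7006609}{36}$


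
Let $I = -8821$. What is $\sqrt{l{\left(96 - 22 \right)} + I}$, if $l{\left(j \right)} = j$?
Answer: $i \sqrt{8747} \approx 93.525 i$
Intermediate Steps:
$\sqrt{l{\left(96 - 22 \right)} + I} = \sqrt{\left(96 - 22\right) - 8821} = \sqrt{74 - 8821} = \sqrt{-8747} = i \sqrt{8747}$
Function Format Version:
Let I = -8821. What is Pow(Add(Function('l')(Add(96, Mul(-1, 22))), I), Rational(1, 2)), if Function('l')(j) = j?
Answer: Mul(I, Pow(8747, Rational(1, 2))) ≈ Mul(93.525, I)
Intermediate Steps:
Pow(Add(Function('l')(Add(96, Mul(-1, 22))), I), Rational(1, 2)) = Pow(Add(Add(96, Mul(-1, 22)), -8821), Rational(1, 2)) = Pow(Add(Add(96, -22), -8821), Rational(1, 2)) = Pow(Add(74, -8821), Rational(1, 2)) = Pow(-8747, Rational(1, 2)) = Mul(I, Pow(8747, Rational(1, 2)))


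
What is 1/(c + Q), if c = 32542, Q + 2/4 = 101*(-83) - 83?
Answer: 2/48151 ≈ 4.1536e-5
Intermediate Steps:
Q = -16933/2 (Q = -1/2 + (101*(-83) - 83) = -1/2 + (-8383 - 83) = -1/2 - 8466 = -16933/2 ≈ -8466.5)
1/(c + Q) = 1/(32542 - 16933/2) = 1/(48151/2) = 2/48151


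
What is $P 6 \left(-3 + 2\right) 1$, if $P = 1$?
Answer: $-6$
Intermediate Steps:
$P 6 \left(-3 + 2\right) 1 = 1 \cdot 6 \left(-3 + 2\right) 1 = 6 \left(\left(-1\right) 1\right) = 6 \left(-1\right) = -6$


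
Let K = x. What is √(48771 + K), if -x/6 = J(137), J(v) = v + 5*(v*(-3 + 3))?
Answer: √47949 ≈ 218.97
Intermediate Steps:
J(v) = v (J(v) = v + 5*(v*0) = v + 5*0 = v + 0 = v)
x = -822 (x = -6*137 = -822)
K = -822
√(48771 + K) = √(48771 - 822) = √47949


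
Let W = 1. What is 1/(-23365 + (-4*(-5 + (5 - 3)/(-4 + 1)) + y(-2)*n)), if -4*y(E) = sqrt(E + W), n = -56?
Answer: -210081/4903782493 - 126*I/4903782493 ≈ -4.2841e-5 - 2.5694e-8*I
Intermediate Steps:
y(E) = -sqrt(1 + E)/4 (y(E) = -sqrt(E + 1)/4 = -sqrt(1 + E)/4)
1/(-23365 + (-4*(-5 + (5 - 3)/(-4 + 1)) + y(-2)*n)) = 1/(-23365 + (-4*(-5 + (5 - 3)/(-4 + 1)) - sqrt(1 - 2)/4*(-56))) = 1/(-23365 + (-4*(-5 + 2/(-3)) - I/4*(-56))) = 1/(-23365 + (-4*(-5 + 2*(-1/3)) - I/4*(-56))) = 1/(-23365 + (-4*(-5 - 2/3) + 14*I)) = 1/(-23365 + (-4*(-17/3) + 14*I)) = 1/(-23365 + (68/3 + 14*I)) = 1/(-70027/3 + 14*I) = 9*(-70027/3 - 14*I)/4903782493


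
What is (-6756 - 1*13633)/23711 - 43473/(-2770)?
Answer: 974310773/65679470 ≈ 14.834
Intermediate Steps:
(-6756 - 1*13633)/23711 - 43473/(-2770) = (-6756 - 13633)*(1/23711) - 43473*(-1/2770) = -20389*1/23711 + 43473/2770 = -20389/23711 + 43473/2770 = 974310773/65679470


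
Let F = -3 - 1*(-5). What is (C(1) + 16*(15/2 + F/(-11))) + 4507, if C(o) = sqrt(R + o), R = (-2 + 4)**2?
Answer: 50865/11 + sqrt(5) ≈ 4626.3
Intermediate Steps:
R = 4 (R = 2**2 = 4)
F = 2 (F = -3 + 5 = 2)
C(o) = sqrt(4 + o)
(C(1) + 16*(15/2 + F/(-11))) + 4507 = (sqrt(4 + 1) + 16*(15/2 + 2/(-11))) + 4507 = (sqrt(5) + 16*(15*(1/2) + 2*(-1/11))) + 4507 = (sqrt(5) + 16*(15/2 - 2/11)) + 4507 = (sqrt(5) + 16*(161/22)) + 4507 = (sqrt(5) + 1288/11) + 4507 = (1288/11 + sqrt(5)) + 4507 = 50865/11 + sqrt(5)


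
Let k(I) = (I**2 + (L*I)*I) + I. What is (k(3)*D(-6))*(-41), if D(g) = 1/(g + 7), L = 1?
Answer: -861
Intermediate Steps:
D(g) = 1/(7 + g)
k(I) = I + 2*I**2 (k(I) = (I**2 + (1*I)*I) + I = (I**2 + I*I) + I = (I**2 + I**2) + I = 2*I**2 + I = I + 2*I**2)
(k(3)*D(-6))*(-41) = ((3*(1 + 2*3))/(7 - 6))*(-41) = ((3*(1 + 6))/1)*(-41) = ((3*7)*1)*(-41) = (21*1)*(-41) = 21*(-41) = -861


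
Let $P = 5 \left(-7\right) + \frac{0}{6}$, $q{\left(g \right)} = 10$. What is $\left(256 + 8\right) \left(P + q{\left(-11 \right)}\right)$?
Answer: $-6600$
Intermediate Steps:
$P = -35$ ($P = -35 + 0 \cdot \frac{1}{6} = -35 + 0 = -35$)
$\left(256 + 8\right) \left(P + q{\left(-11 \right)}\right) = \left(256 + 8\right) \left(-35 + 10\right) = 264 \left(-25\right) = -6600$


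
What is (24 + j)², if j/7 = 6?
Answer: 4356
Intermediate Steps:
j = 42 (j = 7*6 = 42)
(24 + j)² = (24 + 42)² = 66² = 4356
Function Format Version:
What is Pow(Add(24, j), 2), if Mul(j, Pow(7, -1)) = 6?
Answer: 4356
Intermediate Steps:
j = 42 (j = Mul(7, 6) = 42)
Pow(Add(24, j), 2) = Pow(Add(24, 42), 2) = Pow(66, 2) = 4356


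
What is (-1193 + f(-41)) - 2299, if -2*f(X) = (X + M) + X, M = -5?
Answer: -6897/2 ≈ -3448.5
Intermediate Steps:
f(X) = 5/2 - X (f(X) = -((X - 5) + X)/2 = -((-5 + X) + X)/2 = -(-5 + 2*X)/2 = 5/2 - X)
(-1193 + f(-41)) - 2299 = (-1193 + (5/2 - 1*(-41))) - 2299 = (-1193 + (5/2 + 41)) - 2299 = (-1193 + 87/2) - 2299 = -2299/2 - 2299 = -6897/2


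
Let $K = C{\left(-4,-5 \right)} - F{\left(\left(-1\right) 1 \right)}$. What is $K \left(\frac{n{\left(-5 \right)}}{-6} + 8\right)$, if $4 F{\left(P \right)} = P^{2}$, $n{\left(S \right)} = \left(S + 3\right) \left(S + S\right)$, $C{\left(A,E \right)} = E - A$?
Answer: $- \frac{35}{6} \approx -5.8333$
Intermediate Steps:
$n{\left(S \right)} = 2 S \left(3 + S\right)$ ($n{\left(S \right)} = \left(3 + S\right) 2 S = 2 S \left(3 + S\right)$)
$F{\left(P \right)} = \frac{P^{2}}{4}$
$K = - \frac{5}{4}$ ($K = \left(-5 - -4\right) - \frac{\left(\left(-1\right) 1\right)^{2}}{4} = \left(-5 + 4\right) - \frac{\left(-1\right)^{2}}{4} = -1 - \frac{1}{4} \cdot 1 = -1 - \frac{1}{4} = - \frac{5}{4} \approx -1.25$)
$K \left(\frac{n{\left(-5 \right)}}{-6} + 8\right) = - \frac{5 \left(\frac{2 \left(-5\right) \left(3 - 5\right)}{-6} + 8\right)}{4} = - \frac{5 \left(2 \left(-5\right) \left(-2\right) \left(- \frac{1}{6}\right) + 8\right)}{4} = - \frac{5 \left(20 \left(- \frac{1}{6}\right) + 8\right)}{4} = - \frac{5 \left(- \frac{10}{3} + 8\right)}{4} = \left(- \frac{5}{4}\right) \frac{14}{3} = - \frac{35}{6}$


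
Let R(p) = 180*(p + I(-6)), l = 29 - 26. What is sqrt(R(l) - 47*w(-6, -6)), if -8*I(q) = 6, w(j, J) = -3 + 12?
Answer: 3*I*sqrt(2) ≈ 4.2426*I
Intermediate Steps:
w(j, J) = 9
I(q) = -3/4 (I(q) = -1/8*6 = -3/4)
l = 3
R(p) = -135 + 180*p (R(p) = 180*(p - 3/4) = 180*(-3/4 + p) = -135 + 180*p)
sqrt(R(l) - 47*w(-6, -6)) = sqrt((-135 + 180*3) - 47*9) = sqrt((-135 + 540) - 423) = sqrt(405 - 423) = sqrt(-18) = 3*I*sqrt(2)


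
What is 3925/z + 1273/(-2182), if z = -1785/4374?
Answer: -2497515947/259658 ≈ -9618.5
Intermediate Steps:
z = -595/1458 (z = -1785*1/4374 = -595/1458 ≈ -0.40809)
3925/z + 1273/(-2182) = 3925/(-595/1458) + 1273/(-2182) = 3925*(-1458/595) + 1273*(-1/2182) = -1144530/119 - 1273/2182 = -2497515947/259658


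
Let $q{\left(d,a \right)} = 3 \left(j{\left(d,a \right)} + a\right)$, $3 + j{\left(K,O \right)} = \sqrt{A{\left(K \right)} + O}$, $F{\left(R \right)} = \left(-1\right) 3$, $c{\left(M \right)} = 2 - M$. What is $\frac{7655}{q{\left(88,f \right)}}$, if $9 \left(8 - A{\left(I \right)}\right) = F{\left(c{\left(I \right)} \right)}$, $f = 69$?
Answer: $\frac{252615}{6418} - \frac{7655 \sqrt{174}}{19254} \approx 34.116$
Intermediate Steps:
$F{\left(R \right)} = -3$
$A{\left(I \right)} = \frac{25}{3}$ ($A{\left(I \right)} = 8 - - \frac{1}{3} = 8 + \frac{1}{3} = \frac{25}{3}$)
$j{\left(K,O \right)} = -3 + \sqrt{\frac{25}{3} + O}$
$q{\left(d,a \right)} = -9 + \sqrt{75 + 9 a} + 3 a$ ($q{\left(d,a \right)} = 3 \left(\left(-3 + \frac{\sqrt{75 + 9 a}}{3}\right) + a\right) = 3 \left(-3 + a + \frac{\sqrt{75 + 9 a}}{3}\right) = -9 + \sqrt{75 + 9 a} + 3 a$)
$\frac{7655}{q{\left(88,f \right)}} = \frac{7655}{-9 + \sqrt{75 + 9 \cdot 69} + 3 \cdot 69} = \frac{7655}{-9 + \sqrt{75 + 621} + 207} = \frac{7655}{-9 + \sqrt{696} + 207} = \frac{7655}{-9 + 2 \sqrt{174} + 207} = \frac{7655}{198 + 2 \sqrt{174}}$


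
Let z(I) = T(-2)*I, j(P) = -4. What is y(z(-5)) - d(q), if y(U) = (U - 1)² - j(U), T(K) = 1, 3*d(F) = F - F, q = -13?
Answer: 40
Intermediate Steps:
d(F) = 0 (d(F) = (F - F)/3 = (⅓)*0 = 0)
z(I) = I (z(I) = 1*I = I)
y(U) = 4 + (-1 + U)² (y(U) = (U - 1)² - 1*(-4) = (-1 + U)² + 4 = 4 + (-1 + U)²)
y(z(-5)) - d(q) = (4 + (-1 - 5)²) - 1*0 = (4 + (-6)²) + 0 = (4 + 36) + 0 = 40 + 0 = 40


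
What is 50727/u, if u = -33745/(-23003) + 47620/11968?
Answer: 1163761519184/124938585 ≈ 9314.7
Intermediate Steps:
u = 374815755/68824976 (u = -33745*(-1/23003) + 47620*(1/11968) = 33745/23003 + 11905/2992 = 374815755/68824976 ≈ 5.4459)
50727/u = 50727/(374815755/68824976) = 50727*(68824976/374815755) = 1163761519184/124938585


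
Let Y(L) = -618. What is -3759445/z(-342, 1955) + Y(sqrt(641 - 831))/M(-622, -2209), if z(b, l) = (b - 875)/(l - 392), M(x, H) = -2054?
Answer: 6034665249498/1249859 ≈ 4.8283e+6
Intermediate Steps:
z(b, l) = (-875 + b)/(-392 + l)
-3759445/z(-342, 1955) + Y(sqrt(641 - 831))/M(-622, -2209) = -3759445*(-392 + 1955)/(-875 - 342) - 618/(-2054) = -3759445/(-1217/1563) - 618*(-1/2054) = -3759445/((1/1563)*(-1217)) + 309/1027 = -3759445/(-1217/1563) + 309/1027 = -3759445*(-1563/1217) + 309/1027 = 5876012535/1217 + 309/1027 = 6034665249498/1249859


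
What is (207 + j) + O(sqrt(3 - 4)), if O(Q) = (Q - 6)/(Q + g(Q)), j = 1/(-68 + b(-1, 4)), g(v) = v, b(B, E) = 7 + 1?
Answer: 12449/60 + 3*I ≈ 207.48 + 3.0*I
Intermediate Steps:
b(B, E) = 8
j = -1/60 (j = 1/(-68 + 8) = 1/(-60) = -1/60 ≈ -0.016667)
O(Q) = (-6 + Q)/(2*Q) (O(Q) = (Q - 6)/(Q + Q) = (-6 + Q)/((2*Q)) = (-6 + Q)*(1/(2*Q)) = (-6 + Q)/(2*Q))
(207 + j) + O(sqrt(3 - 4)) = (207 - 1/60) + (-6 + sqrt(3 - 4))/(2*(sqrt(3 - 4))) = 12419/60 + (-6 + sqrt(-1))/(2*(sqrt(-1))) = 12419/60 + (-6 + I)/(2*I) = 12419/60 + (-I)*(-6 + I)/2 = 12419/60 - I*(-6 + I)/2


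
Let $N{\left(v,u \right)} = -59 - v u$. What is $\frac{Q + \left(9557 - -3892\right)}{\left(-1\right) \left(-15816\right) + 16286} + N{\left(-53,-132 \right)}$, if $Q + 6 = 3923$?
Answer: $- \frac{113231122}{16051} \approx -7054.5$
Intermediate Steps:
$Q = 3917$ ($Q = -6 + 3923 = 3917$)
$N{\left(v,u \right)} = -59 - u v$
$\frac{Q + \left(9557 - -3892\right)}{\left(-1\right) \left(-15816\right) + 16286} + N{\left(-53,-132 \right)} = \frac{3917 + \left(9557 - -3892\right)}{\left(-1\right) \left(-15816\right) + 16286} - \left(59 - -6996\right) = \frac{3917 + \left(9557 + 3892\right)}{15816 + 16286} - 7055 = \frac{3917 + 13449}{32102} - 7055 = 17366 \cdot \frac{1}{32102} - 7055 = \frac{8683}{16051} - 7055 = - \frac{113231122}{16051}$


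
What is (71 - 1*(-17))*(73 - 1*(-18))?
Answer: 8008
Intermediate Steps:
(71 - 1*(-17))*(73 - 1*(-18)) = (71 + 17)*(73 + 18) = 88*91 = 8008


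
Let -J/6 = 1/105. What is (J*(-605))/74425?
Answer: 242/520975 ≈ 0.00046451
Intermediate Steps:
J = -2/35 (J = -6/105 = -6*1/105 = -2/35 ≈ -0.057143)
(J*(-605))/74425 = -2/35*(-605)/74425 = (242/7)*(1/74425) = 242/520975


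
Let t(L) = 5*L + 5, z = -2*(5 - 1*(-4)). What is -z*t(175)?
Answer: 15840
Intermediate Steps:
z = -18 (z = -2*(5 + 4) = -2*9 = -18)
t(L) = 5 + 5*L
-z*t(175) = -(-18)*(5 + 5*175) = -(-18)*(5 + 875) = -(-18)*880 = -1*(-15840) = 15840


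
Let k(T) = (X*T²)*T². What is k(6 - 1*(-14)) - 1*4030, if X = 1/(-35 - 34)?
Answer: -438070/69 ≈ -6348.8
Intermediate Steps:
X = -1/69 (X = 1/(-69) = -1/69 ≈ -0.014493)
k(T) = -T⁴/69 (k(T) = (-T²/69)*T² = -T⁴/69)
k(6 - 1*(-14)) - 1*4030 = -(6 - 1*(-14))⁴/69 - 1*4030 = -(6 + 14)⁴/69 - 4030 = -1/69*20⁴ - 4030 = -1/69*160000 - 4030 = -160000/69 - 4030 = -438070/69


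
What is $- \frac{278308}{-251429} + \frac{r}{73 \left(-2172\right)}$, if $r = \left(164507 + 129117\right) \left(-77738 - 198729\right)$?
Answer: $\frac{5102595789355070}{9966394131} \approx 5.1198 \cdot 10^{5}$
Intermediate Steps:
$r = -81177346408$ ($r = 293624 \left(-276467\right) = -81177346408$)
$- \frac{278308}{-251429} + \frac{r}{73 \left(-2172\right)} = - \frac{278308}{-251429} - \frac{81177346408}{73 \left(-2172\right)} = \left(-278308\right) \left(- \frac{1}{251429}\right) - \frac{81177346408}{-158556} = \frac{278308}{251429} - - \frac{20294336602}{39639} = \frac{278308}{251429} + \frac{20294336602}{39639} = \frac{5102595789355070}{9966394131}$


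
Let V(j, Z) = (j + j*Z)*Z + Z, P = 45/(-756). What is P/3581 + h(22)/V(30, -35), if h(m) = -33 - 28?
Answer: -2646767/1532596380 ≈ -0.0017270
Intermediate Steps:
P = -5/84 (P = 45*(-1/756) = -5/84 ≈ -0.059524)
V(j, Z) = Z + Z*(j + Z*j) (V(j, Z) = (j + Z*j)*Z + Z = Z*(j + Z*j) + Z = Z + Z*(j + Z*j))
h(m) = -61
P/3581 + h(22)/V(30, -35) = -5/84/3581 - 61*(-1/(35*(1 + 30 - 35*30))) = -5/84*1/3581 - 61*(-1/(35*(1 + 30 - 1050))) = -5/300804 - 61/((-35*(-1019))) = -5/300804 - 61/35665 = -2646767/1532596380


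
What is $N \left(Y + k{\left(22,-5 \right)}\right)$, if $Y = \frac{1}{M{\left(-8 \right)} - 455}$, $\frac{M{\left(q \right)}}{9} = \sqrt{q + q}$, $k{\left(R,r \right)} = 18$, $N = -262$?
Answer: $- \frac{982322626}{208321} + \frac{9432 i}{208321} \approx -4715.4 + 0.045276 i$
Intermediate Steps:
$M{\left(q \right)} = 9 \sqrt{2} \sqrt{q}$ ($M{\left(q \right)} = 9 \sqrt{q + q} = 9 \sqrt{2 q} = 9 \sqrt{2} \sqrt{q}$)
$Y = \frac{-455 - 36 i}{208321}$ ($Y = \frac{1}{9 \sqrt{2} \sqrt{-8} - 455} = \frac{1}{9 \sqrt{2} \cdot 2 i \sqrt{2} - 455} = \frac{1}{36 i - 455} = \frac{1}{-455 + 36 i} = \frac{-455 - 36 i}{208321} \approx -0.0021841 - 0.00017281 i$)
$N \left(Y + k{\left(22,-5 \right)}\right) = - 262 \left(\left(- \frac{455}{208321} - \frac{36 i}{208321}\right) + 18\right) = - 262 \left(\frac{3749323}{208321} - \frac{36 i}{208321}\right) = - \frac{982322626}{208321} + \frac{9432 i}{208321}$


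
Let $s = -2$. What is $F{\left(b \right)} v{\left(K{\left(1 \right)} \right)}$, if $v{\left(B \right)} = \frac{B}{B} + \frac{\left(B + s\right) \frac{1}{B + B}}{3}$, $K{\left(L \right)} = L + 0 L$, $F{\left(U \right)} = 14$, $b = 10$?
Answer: $\frac{35}{3} \approx 11.667$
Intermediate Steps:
$K{\left(L \right)} = L$ ($K{\left(L \right)} = L + 0 = L$)
$v{\left(B \right)} = 1 + \frac{-2 + B}{6 B}$ ($v{\left(B \right)} = \frac{B}{B} + \frac{\left(B - 2\right) \frac{1}{B + B}}{3} = 1 + \frac{-2 + B}{2 B} \frac{1}{3} = 1 + \frac{-2 + B}{6 B}$)
$F{\left(b \right)} v{\left(K{\left(1 \right)} \right)} = 14 \frac{-2 + 7 \cdot 1}{6 \cdot 1} = 14 \cdot \frac{1}{6} \cdot 1 \left(-2 + 7\right) = 14 \cdot \frac{1}{6} \cdot 1 \cdot 5 = 14 \cdot \frac{5}{6} = \frac{35}{3}$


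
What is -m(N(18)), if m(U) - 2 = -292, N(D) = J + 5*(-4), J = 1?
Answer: 290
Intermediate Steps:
N(D) = -19 (N(D) = 1 + 5*(-4) = 1 - 20 = -19)
m(U) = -290 (m(U) = 2 - 292 = -290)
-m(N(18)) = -1*(-290) = 290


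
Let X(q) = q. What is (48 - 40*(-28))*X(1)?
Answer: 1168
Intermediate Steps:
(48 - 40*(-28))*X(1) = (48 - 40*(-28))*1 = (48 + 1120)*1 = 1168*1 = 1168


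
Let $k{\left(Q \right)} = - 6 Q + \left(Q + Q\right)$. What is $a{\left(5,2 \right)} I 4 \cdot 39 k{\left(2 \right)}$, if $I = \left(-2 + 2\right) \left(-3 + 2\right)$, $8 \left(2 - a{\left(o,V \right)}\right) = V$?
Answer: $0$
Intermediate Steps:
$a{\left(o,V \right)} = 2 - \frac{V}{8}$
$k{\left(Q \right)} = - 4 Q$ ($k{\left(Q \right)} = - 6 Q + 2 Q = - 4 Q$)
$I = 0$ ($I = 0 \left(-1\right) = 0$)
$a{\left(5,2 \right)} I 4 \cdot 39 k{\left(2 \right)} = \left(2 - \frac{1}{4}\right) 0 \cdot 4 \cdot 39 \left(\left(-4\right) 2\right) = \left(2 - \frac{1}{4}\right) 0 \cdot 4 \cdot 39 \left(-8\right) = \frac{7}{4} \cdot 0 \cdot 4 \cdot 39 \left(-8\right) = 0 \cdot 4 \cdot 39 \left(-8\right) = 0 \cdot 39 \left(-8\right) = 0 \left(-8\right) = 0$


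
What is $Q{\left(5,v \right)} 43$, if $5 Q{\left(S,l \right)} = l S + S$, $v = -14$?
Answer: $-559$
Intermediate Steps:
$Q{\left(S,l \right)} = \frac{S}{5} + \frac{S l}{5}$ ($Q{\left(S,l \right)} = \frac{l S + S}{5} = \frac{S l + S}{5} = \frac{S + S l}{5} = \frac{S}{5} + \frac{S l}{5}$)
$Q{\left(5,v \right)} 43 = \frac{1}{5} \cdot 5 \left(1 - 14\right) 43 = \frac{1}{5} \cdot 5 \left(-13\right) 43 = \left(-13\right) 43 = -559$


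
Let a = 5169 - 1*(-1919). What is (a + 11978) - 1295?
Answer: 17771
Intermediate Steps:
a = 7088 (a = 5169 + 1919 = 7088)
(a + 11978) - 1295 = (7088 + 11978) - 1295 = 19066 - 1295 = 17771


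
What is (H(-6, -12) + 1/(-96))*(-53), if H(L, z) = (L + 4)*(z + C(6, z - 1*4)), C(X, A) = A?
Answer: -284875/96 ≈ -2967.4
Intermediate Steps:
H(L, z) = (-4 + 2*z)*(4 + L) (H(L, z) = (L + 4)*(z + (z - 1*4)) = (4 + L)*(z + (z - 4)) = (4 + L)*(z + (-4 + z)) = (4 + L)*(-4 + 2*z) = (-4 + 2*z)*(4 + L))
(H(-6, -12) + 1/(-96))*(-53) = ((-16 + 8*(-12) - 6*(-12) - 6*(-4 - 12)) + 1/(-96))*(-53) = ((-16 - 96 + 72 - 6*(-16)) + 1*(-1/96))*(-53) = ((-16 - 96 + 72 + 96) - 1/96)*(-53) = (56 - 1/96)*(-53) = (5375/96)*(-53) = -284875/96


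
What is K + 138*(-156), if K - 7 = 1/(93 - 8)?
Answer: -1829284/85 ≈ -21521.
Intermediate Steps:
K = 596/85 (K = 7 + 1/(93 - 8) = 7 + 1/85 = 596/85 ≈ 7.0118)
K + 138*(-156) = 596/85 + 138*(-156) = 596/85 - 21528 = -1829284/85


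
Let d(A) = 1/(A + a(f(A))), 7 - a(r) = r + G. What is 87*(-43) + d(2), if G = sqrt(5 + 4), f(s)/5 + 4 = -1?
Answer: -115970/31 ≈ -3741.0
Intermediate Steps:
f(s) = -25 (f(s) = -20 + 5*(-1) = -20 - 5 = -25)
G = 3 (G = sqrt(9) = 3)
a(r) = 4 - r (a(r) = 7 - (r + 3) = 7 - (3 + r) = 7 + (-3 - r) = 4 - r)
d(A) = 1/(29 + A) (d(A) = 1/(A + (4 - 1*(-25))) = 1/(A + (4 + 25)) = 1/(A + 29) = 1/(29 + A))
87*(-43) + d(2) = 87*(-43) + 1/(29 + 2) = -3741 + 1/31 = -115970/31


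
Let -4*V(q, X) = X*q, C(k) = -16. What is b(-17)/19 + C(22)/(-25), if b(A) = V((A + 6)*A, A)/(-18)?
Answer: -57587/34200 ≈ -1.6838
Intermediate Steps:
V(q, X) = -X*q/4
b(A) = A²*(6 + A)/72 (b(A) = -A*(A + 6)*A/4/(-18) = -A*(6 + A)*A/4*(-1/18) = -A*A*(6 + A)/4*(-1/18) = -A²*(6 + A)/4*(-1/18) = A²*(6 + A)/72)
b(-17)/19 + C(22)/(-25) = ((1/72)*(-17)²*(6 - 17))/19 - 16/(-25) = ((1/72)*289*(-11))*(1/19) - 16*(-1/25) = -3179/72*1/19 + 16/25 = -3179/1368 + 16/25 = -57587/34200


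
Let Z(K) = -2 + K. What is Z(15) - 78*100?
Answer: -7787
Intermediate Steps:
Z(15) - 78*100 = (-2 + 15) - 78*100 = 13 - 7800 = -7787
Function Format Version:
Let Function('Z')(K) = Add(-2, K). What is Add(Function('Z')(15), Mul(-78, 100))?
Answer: -7787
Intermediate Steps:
Add(Function('Z')(15), Mul(-78, 100)) = Add(Add(-2, 15), Mul(-78, 100)) = Add(13, -7800) = -7787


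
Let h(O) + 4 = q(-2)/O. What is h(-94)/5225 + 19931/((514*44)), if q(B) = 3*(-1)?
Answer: 444576131/504902200 ≈ 0.88052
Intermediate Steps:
q(B) = -3
h(O) = -4 - 3/O
h(-94)/5225 + 19931/((514*44)) = (-4 - 3/(-94))/5225 + 19931/((514*44)) = (-4 - 3*(-1/94))*(1/5225) + 19931/22616 = (-4 + 3/94)*(1/5225) + 19931*(1/22616) = -373/94*1/5225 + 19931/22616 = -373/491150 + 19931/22616 = 444576131/504902200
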